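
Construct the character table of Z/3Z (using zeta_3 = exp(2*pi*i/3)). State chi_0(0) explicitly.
Character table of Z/3Z (irreps indexed chi_0,...,chi_2 with chi_k(m) = zeta_3^(k*m), zeta_3 = exp(2*pi*i/3)):
  irrep \ class  {0} (size 1)  {1} (size 1)    {2} (size 1)  
  chi_0          1             1               1             
  chi_1          1             exp(2*I*pi/3)   exp(-2*I*pi/3)
  chi_2          1             exp(-2*I*pi/3)  exp(2*I*pi/3) 

Spot check: chi_0(0) = zeta_3^(0*0) = zeta_3^0 = 1.

Explanation: Z/3Z is abelian, so all 3 irreducible complex representations are 1-dimensional. They are given by chi_k(m) = zeta_3^(k*m) for k = 0,...,2. Row orthogonality: sum_m chi_k(m) conj(chi_l(m)) = 3 * [k = l].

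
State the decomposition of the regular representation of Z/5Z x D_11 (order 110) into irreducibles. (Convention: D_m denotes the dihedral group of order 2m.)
Each irreducible V_i of dimension d_i appears with multiplicity d_i, i.e. rho_reg = (direct sum over all irreducibles V_i) d_i V_i. The irreducible dimensions for Z/5Z x D_11 are 1, 1, 1, 1, 1, 1, 1, 1, 1, 1, 2, 2, 2, 2, 2, 2, 2, 2, 2, 2, 2, 2, 2, 2, 2, 2, 2, 2, 2, 2, 2, 2, 2, 2, 2: 10 irreducibles of dimension 1, each with multiplicity 1; 25 irreducibles of dimension 2, each with multiplicity 2. Total dimension 10*1*1 + 25*2*2 = 110 = |G|.

Justification: General theorem: in the regular representation of a finite group G, each irreducible appears with multiplicity equal to its dimension. Check: dim(rho_reg) = sum d_i^2 = 1 + 1 + 1 + 1 + 1 + 1 + 1 + 1 + 1 + 1 + 4 + 4 + 4 + 4 + 4 + 4 + 4 + 4 + 4 + 4 + 4 + 4 + 4 + 4 + 4 + 4 + 4 + 4 + 4 + 4 + 4 + 4 + 4 + 4 + 4 = 110 = |G|.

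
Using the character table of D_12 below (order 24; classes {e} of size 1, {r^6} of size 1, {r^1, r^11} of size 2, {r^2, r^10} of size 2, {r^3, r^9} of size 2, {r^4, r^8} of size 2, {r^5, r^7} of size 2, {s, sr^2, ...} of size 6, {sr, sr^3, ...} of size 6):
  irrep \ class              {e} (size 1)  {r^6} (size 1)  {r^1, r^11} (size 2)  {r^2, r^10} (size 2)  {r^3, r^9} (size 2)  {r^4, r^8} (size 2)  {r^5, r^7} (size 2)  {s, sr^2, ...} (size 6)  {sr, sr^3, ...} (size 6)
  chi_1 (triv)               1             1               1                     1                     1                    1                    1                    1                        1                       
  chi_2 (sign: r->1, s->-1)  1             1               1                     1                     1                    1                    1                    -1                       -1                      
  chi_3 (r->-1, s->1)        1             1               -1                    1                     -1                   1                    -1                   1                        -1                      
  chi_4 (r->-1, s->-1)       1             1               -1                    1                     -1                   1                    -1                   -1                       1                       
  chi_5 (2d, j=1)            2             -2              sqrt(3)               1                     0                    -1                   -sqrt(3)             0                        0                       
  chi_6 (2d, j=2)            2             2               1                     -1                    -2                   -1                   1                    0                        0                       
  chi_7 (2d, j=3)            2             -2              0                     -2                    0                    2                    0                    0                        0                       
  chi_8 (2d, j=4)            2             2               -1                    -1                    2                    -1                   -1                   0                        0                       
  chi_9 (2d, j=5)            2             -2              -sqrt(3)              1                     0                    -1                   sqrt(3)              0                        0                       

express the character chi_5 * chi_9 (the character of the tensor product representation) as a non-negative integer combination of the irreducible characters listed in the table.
chi_5 tensor chi_9 = chi_3 + chi_4 + chi_8 (all other irreducibles have multiplicity 0).

Proof sketch: The character of a tensor product is the pointwise product (chi_5 * chi_9)(C) = chi_5(C) * chi_9(C):
  {e}: (2)*(2), {r^6}: (-2)*(-2), {r^1, r^11}: (sqrt(3))*(-sqrt(3)), {r^2, r^10}: (1)*(1), {r^3, r^9}: (0)*(0), {r^4, r^8}: (-1)*(-1), {r^5, r^7}: (-sqrt(3))*(sqrt(3)), {s, sr^2, ...}: (0)*(0), {sr, sr^3, ...}: (0)*(0)
so (chi_5 * chi_9) takes values
  {e} -> 4, {r^6} -> 4, {r^1, r^11} -> -3, {r^2, r^10} -> 1, {r^3, r^9} -> 0, {r^4, r^8} -> 1, {r^5, r^7} -> -3, {s, sr^2, ...} -> 0, {sr, sr^3, ...} -> 0.
Now take the inner product of this character with each irreducible chi from the table, <chi_5*chi_9, chi> = (1/24) sum_C |C| (chi_5*chi_9)(C) conj(chi(C)):
  <chi_5*chi_9, chi_1> = (1/24)[1*(4)*conj(1) + 1*(4)*conj(1) + 2*(-3)*conj(1) + 2*(1)*conj(1) + 2*(0)*conj(1) + 2*(1)*conj(1) + 2*(-3)*conj(1) + 6*(0)*conj(1) + 6*(0)*conj(1)]
      = (1/24)[(4) + (4) + (-6) + (2) + (0) + (2) + (-6) + (0) + (0)] = 0/24 = 0
  <chi_5*chi_9, chi_2> = (1/24)[1*(4)*conj(1) + 1*(4)*conj(1) + 2*(-3)*conj(1) + 2*(1)*conj(1) + 2*(0)*conj(1) + 2*(1)*conj(1) + 2*(-3)*conj(1) + 6*(0)*conj(-1) + 6*(0)*conj(-1)]
      = (1/24)[(4) + (4) + (-6) + (2) + (0) + (2) + (-6) + (0) + (0)] = 0/24 = 0
  <chi_5*chi_9, chi_3> = (1/24)[1*(4)*conj(1) + 1*(4)*conj(1) + 2*(-3)*conj(-1) + 2*(1)*conj(1) + 2*(0)*conj(-1) + 2*(1)*conj(1) + 2*(-3)*conj(-1) + 6*(0)*conj(1) + 6*(0)*conj(-1)]
      = (1/24)[(4) + (4) + (6) + (2) + (0) + (2) + (6) + (0) + (0)] = 24/24 = 1
  <chi_5*chi_9, chi_4> = (1/24)[1*(4)*conj(1) + 1*(4)*conj(1) + 2*(-3)*conj(-1) + 2*(1)*conj(1) + 2*(0)*conj(-1) + 2*(1)*conj(1) + 2*(-3)*conj(-1) + 6*(0)*conj(-1) + 6*(0)*conj(1)]
      = (1/24)[(4) + (4) + (6) + (2) + (0) + (2) + (6) + (0) + (0)] = 24/24 = 1
  <chi_5*chi_9, chi_5> = (1/24)[1*(4)*conj(2) + 1*(4)*conj(-2) + 2*(-3)*conj(sqrt(3)) + 2*(1)*conj(1) + 2*(0)*conj(0) + 2*(1)*conj(-1) + 2*(-3)*conj(-sqrt(3)) + 6*(0)*conj(0) + 6*(0)*conj(0)]
      = (1/24)[(8) + (-8) + (-6*sqrt(3)) + (2) + (0) + (-2) + (6*sqrt(3)) + (0) + (0)] = 0/24 = 0
  <chi_5*chi_9, chi_6> = (1/24)[1*(4)*conj(2) + 1*(4)*conj(2) + 2*(-3)*conj(1) + 2*(1)*conj(-1) + 2*(0)*conj(-2) + 2*(1)*conj(-1) + 2*(-3)*conj(1) + 6*(0)*conj(0) + 6*(0)*conj(0)]
      = (1/24)[(8) + (8) + (-6) + (-2) + (0) + (-2) + (-6) + (0) + (0)] = 0/24 = 0
  <chi_5*chi_9, chi_7> = (1/24)[1*(4)*conj(2) + 1*(4)*conj(-2) + 2*(-3)*conj(0) + 2*(1)*conj(-2) + 2*(0)*conj(0) + 2*(1)*conj(2) + 2*(-3)*conj(0) + 6*(0)*conj(0) + 6*(0)*conj(0)]
      = (1/24)[(8) + (-8) + (0) + (-4) + (0) + (4) + (0) + (0) + (0)] = 0/24 = 0
  <chi_5*chi_9, chi_8> = (1/24)[1*(4)*conj(2) + 1*(4)*conj(2) + 2*(-3)*conj(-1) + 2*(1)*conj(-1) + 2*(0)*conj(2) + 2*(1)*conj(-1) + 2*(-3)*conj(-1) + 6*(0)*conj(0) + 6*(0)*conj(0)]
      = (1/24)[(8) + (8) + (6) + (-2) + (0) + (-2) + (6) + (0) + (0)] = 24/24 = 1
  <chi_5*chi_9, chi_9> = (1/24)[1*(4)*conj(2) + 1*(4)*conj(-2) + 2*(-3)*conj(-sqrt(3)) + 2*(1)*conj(1) + 2*(0)*conj(0) + 2*(1)*conj(-1) + 2*(-3)*conj(sqrt(3)) + 6*(0)*conj(0) + 6*(0)*conj(0)]
      = (1/24)[(8) + (-8) + (6*sqrt(3)) + (2) + (0) + (-2) + (-6*sqrt(3)) + (0) + (0)] = 0/24 = 0
Hence the multiplicities are chi_3: 1, chi_4: 1, chi_8: 1. Dimension check: dim(chi_5)*dim(chi_9) = 2*2 = 4 and sum (mult * dim) = 1*1 + 1*1 + 1*2 = 4.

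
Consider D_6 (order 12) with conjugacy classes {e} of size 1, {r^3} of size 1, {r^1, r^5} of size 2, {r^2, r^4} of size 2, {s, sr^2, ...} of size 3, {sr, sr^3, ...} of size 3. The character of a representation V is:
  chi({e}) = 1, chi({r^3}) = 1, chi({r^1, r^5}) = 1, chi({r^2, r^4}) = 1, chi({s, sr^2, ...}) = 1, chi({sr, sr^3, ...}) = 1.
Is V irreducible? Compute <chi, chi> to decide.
Irreducible: <chi, chi> = 1.

Solution. <chi, chi> = (1/|G|) sum_C |C| * |chi(C)|^2 = (1/12)[1*|1|^2 + 1*|1|^2 + 2*|1|^2 + 2*|1|^2 + 3*|1|^2 + 3*|1|^2]
  = (1/12)[(1) + (1) + (2) + (2) + (3) + (3)] = 12/12 = 1.
A character is irreducible iff <chi, chi> = 1, so this representation is irreducible.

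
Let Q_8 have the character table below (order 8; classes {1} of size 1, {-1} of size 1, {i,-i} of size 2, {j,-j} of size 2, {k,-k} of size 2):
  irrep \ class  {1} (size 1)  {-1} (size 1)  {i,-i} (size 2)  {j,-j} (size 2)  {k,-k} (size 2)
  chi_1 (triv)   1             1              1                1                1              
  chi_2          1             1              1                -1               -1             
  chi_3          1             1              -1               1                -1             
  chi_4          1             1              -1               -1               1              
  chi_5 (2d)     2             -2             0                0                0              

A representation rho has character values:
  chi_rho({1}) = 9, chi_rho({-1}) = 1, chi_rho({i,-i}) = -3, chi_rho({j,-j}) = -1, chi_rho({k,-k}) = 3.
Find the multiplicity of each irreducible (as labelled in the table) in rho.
Multiplicities: chi_1: 1, chi_2: 0, chi_3: 1, chi_4: 3, chi_5: 2.

Working: Use <chi_rho, chi> = (1/|G|) sum_C |C| * chi_rho(C) * conj(chi(C)) with |G| = 8 for each irreducible chi in the table:
  <chi_rho, chi_1> = (1/8)[1*(9)*conj(1) + 1*(1)*conj(1) + 2*(-3)*conj(1) + 2*(-1)*conj(1) + 2*(3)*conj(1)]
      = (1/8)[(9) + (1) + (-6) + (-2) + (6)] = 8/8 = 1
  <chi_rho, chi_2> = (1/8)[1*(9)*conj(1) + 1*(1)*conj(1) + 2*(-3)*conj(1) + 2*(-1)*conj(-1) + 2*(3)*conj(-1)]
      = (1/8)[(9) + (1) + (-6) + (2) + (-6)] = 0/8 = 0
  <chi_rho, chi_3> = (1/8)[1*(9)*conj(1) + 1*(1)*conj(1) + 2*(-3)*conj(-1) + 2*(-1)*conj(1) + 2*(3)*conj(-1)]
      = (1/8)[(9) + (1) + (6) + (-2) + (-6)] = 8/8 = 1
  <chi_rho, chi_4> = (1/8)[1*(9)*conj(1) + 1*(1)*conj(1) + 2*(-3)*conj(-1) + 2*(-1)*conj(-1) + 2*(3)*conj(1)]
      = (1/8)[(9) + (1) + (6) + (2) + (6)] = 24/8 = 3
  <chi_rho, chi_5> = (1/8)[1*(9)*conj(2) + 1*(1)*conj(-2) + 2*(-3)*conj(0) + 2*(-1)*conj(0) + 2*(3)*conj(0)]
      = (1/8)[(18) + (-2) + (0) + (0) + (0)] = 16/8 = 2
Dimension check: dim(rho) = sum (mult * dim) = 1*1 + 0*1 + 1*1 + 3*1 + 2*2 = 9 = chi_rho(e) = 9.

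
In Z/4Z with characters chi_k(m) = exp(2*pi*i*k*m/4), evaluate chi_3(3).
chi_3(3) = zeta_4^9 = I

Proof sketch: chi_3(3) = zeta_4^(3*3) = zeta_4^9. Since zeta_4^4 = 1, this equals zeta_4^1 = exp(2*pi*i*1/4) = I.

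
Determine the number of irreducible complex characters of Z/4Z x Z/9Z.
36

Justification: The number of irreducible complex representations of a finite group equals its number of conjugacy classes. Z/4Z x Z/9Z is abelian of order 36, so every element is its own conjugacy class: 36 classes, so Z/4Z x Z/9Z (order 36) has exactly 36 irreducible complex representations.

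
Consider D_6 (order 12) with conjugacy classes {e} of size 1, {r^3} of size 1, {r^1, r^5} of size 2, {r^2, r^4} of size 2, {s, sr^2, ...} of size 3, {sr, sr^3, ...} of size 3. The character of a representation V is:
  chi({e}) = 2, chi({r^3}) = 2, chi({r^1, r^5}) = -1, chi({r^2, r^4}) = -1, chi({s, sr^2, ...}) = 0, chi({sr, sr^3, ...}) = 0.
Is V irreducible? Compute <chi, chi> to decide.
Irreducible: <chi, chi> = 1.

Derivation: <chi, chi> = (1/|G|) sum_C |C| * |chi(C)|^2 = (1/12)[1*|2|^2 + 1*|2|^2 + 2*|-1|^2 + 2*|-1|^2 + 3*|0|^2 + 3*|0|^2]
  = (1/12)[(4) + (4) + (2) + (2) + (0) + (0)] = 12/12 = 1.
A character is irreducible iff <chi, chi> = 1, so this representation is irreducible.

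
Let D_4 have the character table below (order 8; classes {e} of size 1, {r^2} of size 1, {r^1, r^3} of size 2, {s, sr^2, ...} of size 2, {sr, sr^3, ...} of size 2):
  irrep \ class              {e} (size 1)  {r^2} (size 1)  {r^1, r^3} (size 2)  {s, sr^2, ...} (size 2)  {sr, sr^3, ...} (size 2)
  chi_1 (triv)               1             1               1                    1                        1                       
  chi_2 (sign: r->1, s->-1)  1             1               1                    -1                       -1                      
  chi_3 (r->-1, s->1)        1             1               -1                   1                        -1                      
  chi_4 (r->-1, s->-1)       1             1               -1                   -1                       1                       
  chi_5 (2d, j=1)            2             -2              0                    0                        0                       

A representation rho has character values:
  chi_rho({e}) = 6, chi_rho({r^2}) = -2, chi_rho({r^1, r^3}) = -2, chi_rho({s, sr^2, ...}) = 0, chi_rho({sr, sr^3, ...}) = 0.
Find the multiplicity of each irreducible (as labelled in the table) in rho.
Multiplicities: chi_1: 0, chi_2: 0, chi_3: 1, chi_4: 1, chi_5: 2.

Justification: Use <chi_rho, chi> = (1/|G|) sum_C |C| * chi_rho(C) * conj(chi(C)) with |G| = 8 for each irreducible chi in the table:
  <chi_rho, chi_1> = (1/8)[1*(6)*conj(1) + 1*(-2)*conj(1) + 2*(-2)*conj(1) + 2*(0)*conj(1) + 2*(0)*conj(1)]
      = (1/8)[(6) + (-2) + (-4) + (0) + (0)] = 0/8 = 0
  <chi_rho, chi_2> = (1/8)[1*(6)*conj(1) + 1*(-2)*conj(1) + 2*(-2)*conj(1) + 2*(0)*conj(-1) + 2*(0)*conj(-1)]
      = (1/8)[(6) + (-2) + (-4) + (0) + (0)] = 0/8 = 0
  <chi_rho, chi_3> = (1/8)[1*(6)*conj(1) + 1*(-2)*conj(1) + 2*(-2)*conj(-1) + 2*(0)*conj(1) + 2*(0)*conj(-1)]
      = (1/8)[(6) + (-2) + (4) + (0) + (0)] = 8/8 = 1
  <chi_rho, chi_4> = (1/8)[1*(6)*conj(1) + 1*(-2)*conj(1) + 2*(-2)*conj(-1) + 2*(0)*conj(-1) + 2*(0)*conj(1)]
      = (1/8)[(6) + (-2) + (4) + (0) + (0)] = 8/8 = 1
  <chi_rho, chi_5> = (1/8)[1*(6)*conj(2) + 1*(-2)*conj(-2) + 2*(-2)*conj(0) + 2*(0)*conj(0) + 2*(0)*conj(0)]
      = (1/8)[(12) + (4) + (0) + (0) + (0)] = 16/8 = 2
Dimension check: dim(rho) = sum (mult * dim) = 0*1 + 0*1 + 1*1 + 1*1 + 2*2 = 6 = chi_rho(e) = 6.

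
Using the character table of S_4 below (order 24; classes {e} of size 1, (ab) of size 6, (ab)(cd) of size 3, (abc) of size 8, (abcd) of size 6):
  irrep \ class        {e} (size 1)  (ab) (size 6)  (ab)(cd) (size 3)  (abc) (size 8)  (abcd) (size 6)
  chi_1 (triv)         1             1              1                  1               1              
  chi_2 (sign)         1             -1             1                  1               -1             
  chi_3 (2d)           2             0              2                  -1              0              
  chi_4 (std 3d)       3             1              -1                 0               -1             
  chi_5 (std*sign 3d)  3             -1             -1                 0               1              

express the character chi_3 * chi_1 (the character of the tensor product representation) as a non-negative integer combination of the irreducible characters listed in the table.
chi_3 tensor chi_1 = chi_3 (all other irreducibles have multiplicity 0).

Working: The character of a tensor product is the pointwise product (chi_3 * chi_1)(C) = chi_3(C) * chi_1(C):
  {e}: (2)*(1), (ab): (0)*(1), (ab)(cd): (2)*(1), (abc): (-1)*(1), (abcd): (0)*(1)
so (chi_3 * chi_1) takes values
  {e} -> 2, (ab) -> 0, (ab)(cd) -> 2, (abc) -> -1, (abcd) -> 0.
Now take the inner product of this character with each irreducible chi from the table, <chi_3*chi_1, chi> = (1/24) sum_C |C| (chi_3*chi_1)(C) conj(chi(C)):
  <chi_3*chi_1, chi_1> = (1/24)[1*(2)*conj(1) + 6*(0)*conj(1) + 3*(2)*conj(1) + 8*(-1)*conj(1) + 6*(0)*conj(1)]
      = (1/24)[(2) + (0) + (6) + (-8) + (0)] = 0/24 = 0
  <chi_3*chi_1, chi_2> = (1/24)[1*(2)*conj(1) + 6*(0)*conj(-1) + 3*(2)*conj(1) + 8*(-1)*conj(1) + 6*(0)*conj(-1)]
      = (1/24)[(2) + (0) + (6) + (-8) + (0)] = 0/24 = 0
  <chi_3*chi_1, chi_3> = (1/24)[1*(2)*conj(2) + 6*(0)*conj(0) + 3*(2)*conj(2) + 8*(-1)*conj(-1) + 6*(0)*conj(0)]
      = (1/24)[(4) + (0) + (12) + (8) + (0)] = 24/24 = 1
  <chi_3*chi_1, chi_4> = (1/24)[1*(2)*conj(3) + 6*(0)*conj(1) + 3*(2)*conj(-1) + 8*(-1)*conj(0) + 6*(0)*conj(-1)]
      = (1/24)[(6) + (0) + (-6) + (0) + (0)] = 0/24 = 0
  <chi_3*chi_1, chi_5> = (1/24)[1*(2)*conj(3) + 6*(0)*conj(-1) + 3*(2)*conj(-1) + 8*(-1)*conj(0) + 6*(0)*conj(1)]
      = (1/24)[(6) + (0) + (-6) + (0) + (0)] = 0/24 = 0
Hence the multiplicities are chi_3: 1. Dimension check: dim(chi_3)*dim(chi_1) = 2*1 = 2 and sum (mult * dim) = 1*2 = 2.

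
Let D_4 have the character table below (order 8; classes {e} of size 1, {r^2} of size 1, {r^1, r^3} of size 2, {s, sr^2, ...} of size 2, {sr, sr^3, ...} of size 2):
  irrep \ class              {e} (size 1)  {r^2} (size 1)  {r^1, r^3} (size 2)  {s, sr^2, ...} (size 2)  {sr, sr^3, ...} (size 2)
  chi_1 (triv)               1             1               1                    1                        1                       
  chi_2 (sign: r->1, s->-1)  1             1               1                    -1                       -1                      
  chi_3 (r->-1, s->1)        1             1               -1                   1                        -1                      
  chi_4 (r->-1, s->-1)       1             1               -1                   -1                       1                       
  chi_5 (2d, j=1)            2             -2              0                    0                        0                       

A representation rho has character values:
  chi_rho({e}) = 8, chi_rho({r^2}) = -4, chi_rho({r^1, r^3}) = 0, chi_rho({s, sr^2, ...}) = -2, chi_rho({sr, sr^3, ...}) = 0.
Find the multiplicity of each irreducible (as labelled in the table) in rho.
Multiplicities: chi_1: 0, chi_2: 1, chi_3: 0, chi_4: 1, chi_5: 3.

Details: Use <chi_rho, chi> = (1/|G|) sum_C |C| * chi_rho(C) * conj(chi(C)) with |G| = 8 for each irreducible chi in the table:
  <chi_rho, chi_1> = (1/8)[1*(8)*conj(1) + 1*(-4)*conj(1) + 2*(0)*conj(1) + 2*(-2)*conj(1) + 2*(0)*conj(1)]
      = (1/8)[(8) + (-4) + (0) + (-4) + (0)] = 0/8 = 0
  <chi_rho, chi_2> = (1/8)[1*(8)*conj(1) + 1*(-4)*conj(1) + 2*(0)*conj(1) + 2*(-2)*conj(-1) + 2*(0)*conj(-1)]
      = (1/8)[(8) + (-4) + (0) + (4) + (0)] = 8/8 = 1
  <chi_rho, chi_3> = (1/8)[1*(8)*conj(1) + 1*(-4)*conj(1) + 2*(0)*conj(-1) + 2*(-2)*conj(1) + 2*(0)*conj(-1)]
      = (1/8)[(8) + (-4) + (0) + (-4) + (0)] = 0/8 = 0
  <chi_rho, chi_4> = (1/8)[1*(8)*conj(1) + 1*(-4)*conj(1) + 2*(0)*conj(-1) + 2*(-2)*conj(-1) + 2*(0)*conj(1)]
      = (1/8)[(8) + (-4) + (0) + (4) + (0)] = 8/8 = 1
  <chi_rho, chi_5> = (1/8)[1*(8)*conj(2) + 1*(-4)*conj(-2) + 2*(0)*conj(0) + 2*(-2)*conj(0) + 2*(0)*conj(0)]
      = (1/8)[(16) + (8) + (0) + (0) + (0)] = 24/8 = 3
Dimension check: dim(rho) = sum (mult * dim) = 0*1 + 1*1 + 0*1 + 1*1 + 3*2 = 8 = chi_rho(e) = 8.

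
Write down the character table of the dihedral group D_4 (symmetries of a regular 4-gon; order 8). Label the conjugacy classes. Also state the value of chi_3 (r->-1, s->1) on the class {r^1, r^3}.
Conjugacy classes: {e} of size 1, {r^2} of size 1, {r^1, r^3} of size 2, {s, sr^2, ...} of size 2, {sr, sr^3, ...} of size 2.
Character table:
  irrep \ class              {e} (size 1)  {r^2} (size 1)  {r^1, r^3} (size 2)  {s, sr^2, ...} (size 2)  {sr, sr^3, ...} (size 2)
  chi_1 (triv)               1             1               1                    1                        1                       
  chi_2 (sign: r->1, s->-1)  1             1               1                    -1                       -1                      
  chi_3 (r->-1, s->1)        1             1               -1                   1                        -1                      
  chi_4 (r->-1, s->-1)       1             1               -1                   -1                       1                       
  chi_5 (2d, j=1)            2             -2              0                    0                        0                       

Spot check: chi_3 (r->-1, s->1) on {r^1, r^3} = -1.

Details: D_4 has order 2*4 = 8 with 5 conjugacy classes, hence 5 irreducibles. Sum of squared dims 1 + 1 + 1 + 1 + 4 = 8 = |G|. Linear characters come from the abelianisation; the 2-dimensional irreps have character r^k -> 2*cos(2*pi*j*k/4), reflections -> 0.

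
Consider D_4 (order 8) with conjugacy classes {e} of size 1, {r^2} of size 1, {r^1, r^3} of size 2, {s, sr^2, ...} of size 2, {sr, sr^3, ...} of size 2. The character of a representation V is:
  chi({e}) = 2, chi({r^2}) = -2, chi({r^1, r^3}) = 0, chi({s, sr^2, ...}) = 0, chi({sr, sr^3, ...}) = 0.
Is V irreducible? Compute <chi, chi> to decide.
Irreducible: <chi, chi> = 1.

Reasoning: <chi, chi> = (1/|G|) sum_C |C| * |chi(C)|^2 = (1/8)[1*|2|^2 + 1*|-2|^2 + 2*|0|^2 + 2*|0|^2 + 2*|0|^2]
  = (1/8)[(4) + (4) + (0) + (0) + (0)] = 8/8 = 1.
A character is irreducible iff <chi, chi> = 1, so this representation is irreducible.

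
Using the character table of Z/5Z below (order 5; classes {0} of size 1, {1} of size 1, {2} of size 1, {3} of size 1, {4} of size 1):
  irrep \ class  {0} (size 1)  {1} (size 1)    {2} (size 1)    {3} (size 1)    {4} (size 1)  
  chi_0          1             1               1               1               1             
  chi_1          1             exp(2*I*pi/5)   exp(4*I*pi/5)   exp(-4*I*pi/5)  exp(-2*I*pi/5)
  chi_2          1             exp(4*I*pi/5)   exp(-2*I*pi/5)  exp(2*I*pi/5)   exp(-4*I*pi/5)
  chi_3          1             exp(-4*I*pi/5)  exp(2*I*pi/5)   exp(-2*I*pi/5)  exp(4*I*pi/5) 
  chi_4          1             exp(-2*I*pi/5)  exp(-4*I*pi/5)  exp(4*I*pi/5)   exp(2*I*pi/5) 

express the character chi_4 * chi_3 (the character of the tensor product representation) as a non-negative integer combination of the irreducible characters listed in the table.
chi_4 tensor chi_3 = chi_2 (all other irreducibles have multiplicity 0).

The character of a tensor product is the pointwise product (chi_4 * chi_3)(C) = chi_4(C) * chi_3(C):
  {0}: (1)*(1), {1}: (exp(-2*I*pi/5))*(exp(-4*I*pi/5)), {2}: (exp(-4*I*pi/5))*(exp(2*I*pi/5)), {3}: (exp(4*I*pi/5))*(exp(-2*I*pi/5)), {4}: (exp(2*I*pi/5))*(exp(4*I*pi/5))
so (chi_4 * chi_3) takes values
  {0} -> 1, {1} -> exp(4*I*pi/5), {2} -> exp(-2*I*pi/5), {3} -> exp(2*I*pi/5), {4} -> exp(-4*I*pi/5).
Now take the inner product of this character with each irreducible chi from the table, <chi_4*chi_3, chi> = (1/5) sum_C |C| (chi_4*chi_3)(C) conj(chi(C)):
  <chi_4*chi_3, chi_0> = (1/5)[1*(1)*conj(1) + 1*(exp(4*I*pi/5))*conj(1) + 1*(exp(-2*I*pi/5))*conj(1) + 1*(exp(2*I*pi/5))*conj(1) + 1*(exp(-4*I*pi/5))*conj(1)]
      = (1/5)[(1) + (exp(4*I*pi/5)) + (exp(-2*I*pi/5)) + (exp(2*I*pi/5)) + (exp(-4*I*pi/5))] = 0/5 = 0
  <chi_4*chi_3, chi_1> = (1/5)[1*(1)*conj(1) + 1*(exp(4*I*pi/5))*conj(exp(2*I*pi/5)) + 1*(exp(-2*I*pi/5))*conj(exp(4*I*pi/5)) + 1*(exp(2*I*pi/5))*conj(exp(-4*I*pi/5)) + 1*(exp(-4*I*pi/5))*conj(exp(-2*I*pi/5))]
      = (1/5)[(1) + (exp(2*I*pi/5)) + (exp(4*I*pi/5)) + (exp(-4*I*pi/5)) + (exp(-2*I*pi/5))] = 0/5 = 0
  <chi_4*chi_3, chi_2> = (1/5)[1*(1)*conj(1) + 1*(exp(4*I*pi/5))*conj(exp(4*I*pi/5)) + 1*(exp(-2*I*pi/5))*conj(exp(-2*I*pi/5)) + 1*(exp(2*I*pi/5))*conj(exp(2*I*pi/5)) + 1*(exp(-4*I*pi/5))*conj(exp(-4*I*pi/5))]
      = (1/5)[(1) + (1) + (1) + (1) + (1)] = 5/5 = 1
  <chi_4*chi_3, chi_3> = (1/5)[1*(1)*conj(1) + 1*(exp(4*I*pi/5))*conj(exp(-4*I*pi/5)) + 1*(exp(-2*I*pi/5))*conj(exp(2*I*pi/5)) + 1*(exp(2*I*pi/5))*conj(exp(-2*I*pi/5)) + 1*(exp(-4*I*pi/5))*conj(exp(4*I*pi/5))]
      = (1/5)[(1) + (exp(-2*I*pi/5)) + (exp(-4*I*pi/5)) + (exp(4*I*pi/5)) + (exp(2*I*pi/5))] = 0/5 = 0
  <chi_4*chi_3, chi_4> = (1/5)[1*(1)*conj(1) + 1*(exp(4*I*pi/5))*conj(exp(-2*I*pi/5)) + 1*(exp(-2*I*pi/5))*conj(exp(-4*I*pi/5)) + 1*(exp(2*I*pi/5))*conj(exp(4*I*pi/5)) + 1*(exp(-4*I*pi/5))*conj(exp(2*I*pi/5))]
      = (1/5)[(1) + (exp(-4*I*pi/5)) + (exp(2*I*pi/5)) + (exp(-2*I*pi/5)) + (exp(4*I*pi/5))] = 0/5 = 0
(Exp terms are combined using exp(i*s)*conj(exp(i*t)) = exp(i*(s-t)), and sums of them are collapsed using the identity that for every m > 1 the m distinct m-th roots of unity sum to 0, e.g. 1 + exp(2*I*pi/3) + exp(-2*I*pi/3) = 0.)
Hence the multiplicities are chi_2: 1. Dimension check: dim(chi_4)*dim(chi_3) = 1*1 = 1 and sum (mult * dim) = 1*1 = 1.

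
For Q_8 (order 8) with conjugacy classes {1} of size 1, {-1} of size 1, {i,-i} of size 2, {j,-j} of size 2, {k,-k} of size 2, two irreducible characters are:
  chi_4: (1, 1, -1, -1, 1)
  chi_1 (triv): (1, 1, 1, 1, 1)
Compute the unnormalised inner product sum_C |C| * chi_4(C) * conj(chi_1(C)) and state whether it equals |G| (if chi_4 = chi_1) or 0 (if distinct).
Sum = 0; so <chi_4, chi_1> = 0 (distinct irreducibles are orthogonal).

Explanation: Compute term by term over conjugacy classes (|C| * chi_4(C) * conj(chi_1(C))):
  1*(1)*conj(1) + 1*(1)*conj(1) + 2*(-1)*conj(1) + 2*(-1)*conj(1) + 2*(1)*conj(1)
  = (1) + (1) + (-2) + (-2) + (2)
  = 0.
Dividing by |G| = 8 gives 0/8 = 0, matching the row-orthogonality relation <chi_4, chi_1> = [chi_4 = chi_1].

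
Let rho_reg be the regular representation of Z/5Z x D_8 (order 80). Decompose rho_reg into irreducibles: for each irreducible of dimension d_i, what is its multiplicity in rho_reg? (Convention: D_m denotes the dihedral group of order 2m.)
Each irreducible V_i of dimension d_i appears with multiplicity d_i, i.e. rho_reg = (direct sum over all irreducibles V_i) d_i V_i. The irreducible dimensions for Z/5Z x D_8 are 1, 1, 1, 1, 1, 1, 1, 1, 1, 1, 1, 1, 1, 1, 1, 1, 1, 1, 1, 1, 2, 2, 2, 2, 2, 2, 2, 2, 2, 2, 2, 2, 2, 2, 2: 20 irreducibles of dimension 1, each with multiplicity 1; 15 irreducibles of dimension 2, each with multiplicity 2. Total dimension 20*1*1 + 15*2*2 = 80 = |G|.

Reasoning: General theorem: in the regular representation of a finite group G, each irreducible appears with multiplicity equal to its dimension. Check: dim(rho_reg) = sum d_i^2 = 1 + 1 + 1 + 1 + 1 + 1 + 1 + 1 + 1 + 1 + 1 + 1 + 1 + 1 + 1 + 1 + 1 + 1 + 1 + 1 + 4 + 4 + 4 + 4 + 4 + 4 + 4 + 4 + 4 + 4 + 4 + 4 + 4 + 4 + 4 = 80 = |G|.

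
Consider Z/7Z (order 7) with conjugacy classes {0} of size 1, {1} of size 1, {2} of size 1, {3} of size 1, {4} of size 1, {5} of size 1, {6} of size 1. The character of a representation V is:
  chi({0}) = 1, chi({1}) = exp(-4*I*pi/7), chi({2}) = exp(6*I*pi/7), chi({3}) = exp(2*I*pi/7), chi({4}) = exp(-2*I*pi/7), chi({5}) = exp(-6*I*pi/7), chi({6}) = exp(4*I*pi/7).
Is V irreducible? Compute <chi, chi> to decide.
Irreducible: <chi, chi> = 1.

Argument: <chi, chi> = (1/|G|) sum_C |C| * |chi(C)|^2 = (1/7)[1*|1|^2 + 1*|exp(-4*I*pi/7)|^2 + 1*|exp(6*I*pi/7)|^2 + 1*|exp(2*I*pi/7)|^2 + 1*|exp(-2*I*pi/7)|^2 + 1*|exp(-6*I*pi/7)|^2 + 1*|exp(4*I*pi/7)|^2]
  = (1/7)[(1) + (1) + (1) + (1) + (1) + (1) + (1)] = 7/7 = 1.
(Exp terms are combined using exp(i*s)*conj(exp(i*t)) = exp(i*(s-t)), and sums of them are collapsed using the identity that for every m > 1 the m distinct m-th roots of unity sum to 0, e.g. 1 + exp(2*I*pi/3) + exp(-2*I*pi/3) = 0.)
A character is irreducible iff <chi, chi> = 1, so this representation is irreducible.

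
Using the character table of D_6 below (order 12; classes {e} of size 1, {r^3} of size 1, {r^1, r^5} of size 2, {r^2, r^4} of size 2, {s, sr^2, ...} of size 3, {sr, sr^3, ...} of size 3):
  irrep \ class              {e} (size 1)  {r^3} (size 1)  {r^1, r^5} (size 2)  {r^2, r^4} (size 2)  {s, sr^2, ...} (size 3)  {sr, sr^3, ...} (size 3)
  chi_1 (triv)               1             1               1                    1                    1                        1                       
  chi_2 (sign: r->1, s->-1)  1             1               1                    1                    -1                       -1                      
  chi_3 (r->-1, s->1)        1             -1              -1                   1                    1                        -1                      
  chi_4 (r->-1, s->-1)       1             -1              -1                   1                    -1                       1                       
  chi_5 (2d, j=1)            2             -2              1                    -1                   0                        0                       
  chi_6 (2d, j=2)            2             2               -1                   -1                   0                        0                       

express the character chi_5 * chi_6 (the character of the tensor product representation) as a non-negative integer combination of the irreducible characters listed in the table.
chi_5 tensor chi_6 = chi_3 + chi_4 + chi_5 (all other irreducibles have multiplicity 0).

Reasoning: The character of a tensor product is the pointwise product (chi_5 * chi_6)(C) = chi_5(C) * chi_6(C):
  {e}: (2)*(2), {r^3}: (-2)*(2), {r^1, r^5}: (1)*(-1), {r^2, r^4}: (-1)*(-1), {s, sr^2, ...}: (0)*(0), {sr, sr^3, ...}: (0)*(0)
so (chi_5 * chi_6) takes values
  {e} -> 4, {r^3} -> -4, {r^1, r^5} -> -1, {r^2, r^4} -> 1, {s, sr^2, ...} -> 0, {sr, sr^3, ...} -> 0.
Now take the inner product of this character with each irreducible chi from the table, <chi_5*chi_6, chi> = (1/12) sum_C |C| (chi_5*chi_6)(C) conj(chi(C)):
  <chi_5*chi_6, chi_1> = (1/12)[1*(4)*conj(1) + 1*(-4)*conj(1) + 2*(-1)*conj(1) + 2*(1)*conj(1) + 3*(0)*conj(1) + 3*(0)*conj(1)]
      = (1/12)[(4) + (-4) + (-2) + (2) + (0) + (0)] = 0/12 = 0
  <chi_5*chi_6, chi_2> = (1/12)[1*(4)*conj(1) + 1*(-4)*conj(1) + 2*(-1)*conj(1) + 2*(1)*conj(1) + 3*(0)*conj(-1) + 3*(0)*conj(-1)]
      = (1/12)[(4) + (-4) + (-2) + (2) + (0) + (0)] = 0/12 = 0
  <chi_5*chi_6, chi_3> = (1/12)[1*(4)*conj(1) + 1*(-4)*conj(-1) + 2*(-1)*conj(-1) + 2*(1)*conj(1) + 3*(0)*conj(1) + 3*(0)*conj(-1)]
      = (1/12)[(4) + (4) + (2) + (2) + (0) + (0)] = 12/12 = 1
  <chi_5*chi_6, chi_4> = (1/12)[1*(4)*conj(1) + 1*(-4)*conj(-1) + 2*(-1)*conj(-1) + 2*(1)*conj(1) + 3*(0)*conj(-1) + 3*(0)*conj(1)]
      = (1/12)[(4) + (4) + (2) + (2) + (0) + (0)] = 12/12 = 1
  <chi_5*chi_6, chi_5> = (1/12)[1*(4)*conj(2) + 1*(-4)*conj(-2) + 2*(-1)*conj(1) + 2*(1)*conj(-1) + 3*(0)*conj(0) + 3*(0)*conj(0)]
      = (1/12)[(8) + (8) + (-2) + (-2) + (0) + (0)] = 12/12 = 1
  <chi_5*chi_6, chi_6> = (1/12)[1*(4)*conj(2) + 1*(-4)*conj(2) + 2*(-1)*conj(-1) + 2*(1)*conj(-1) + 3*(0)*conj(0) + 3*(0)*conj(0)]
      = (1/12)[(8) + (-8) + (2) + (-2) + (0) + (0)] = 0/12 = 0
Hence the multiplicities are chi_3: 1, chi_4: 1, chi_5: 1. Dimension check: dim(chi_5)*dim(chi_6) = 2*2 = 4 and sum (mult * dim) = 1*1 + 1*1 + 1*2 = 4.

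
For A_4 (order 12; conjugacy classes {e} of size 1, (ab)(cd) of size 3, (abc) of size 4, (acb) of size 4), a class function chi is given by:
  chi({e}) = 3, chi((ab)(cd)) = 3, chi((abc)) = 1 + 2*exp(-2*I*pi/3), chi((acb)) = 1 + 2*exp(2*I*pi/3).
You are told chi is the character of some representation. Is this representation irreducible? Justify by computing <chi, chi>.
Not irreducible (reducible): <chi, chi> = 5 > 1.

<chi, chi> = (1/|G|) sum_C |C| * |chi(C)|^2 = (1/12)[1*|3|^2 + 3*|3|^2 + 4*|1 + 2*exp(-2*I*pi/3)|^2 + 4*|1 + 2*exp(2*I*pi/3)|^2]
  = (1/12)[(9) + (27) + (12) + (12)] = 60/12 = 5.
(Exp terms are combined using exp(i*s)*conj(exp(i*t)) = exp(i*(s-t)), and sums of them are collapsed using the identity that for every m > 1 the m distinct m-th roots of unity sum to 0, e.g. 1 + exp(2*I*pi/3) + exp(-2*I*pi/3) = 0.)
A character is irreducible iff <chi, chi> = 1, so this representation is reducible.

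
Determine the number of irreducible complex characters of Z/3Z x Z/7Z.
21

The number of irreducible complex representations of a finite group equals its number of conjugacy classes. Z/3Z x Z/7Z is abelian of order 21, so every element is its own conjugacy class: 21 classes, so Z/3Z x Z/7Z (order 21) has exactly 21 irreducible complex representations.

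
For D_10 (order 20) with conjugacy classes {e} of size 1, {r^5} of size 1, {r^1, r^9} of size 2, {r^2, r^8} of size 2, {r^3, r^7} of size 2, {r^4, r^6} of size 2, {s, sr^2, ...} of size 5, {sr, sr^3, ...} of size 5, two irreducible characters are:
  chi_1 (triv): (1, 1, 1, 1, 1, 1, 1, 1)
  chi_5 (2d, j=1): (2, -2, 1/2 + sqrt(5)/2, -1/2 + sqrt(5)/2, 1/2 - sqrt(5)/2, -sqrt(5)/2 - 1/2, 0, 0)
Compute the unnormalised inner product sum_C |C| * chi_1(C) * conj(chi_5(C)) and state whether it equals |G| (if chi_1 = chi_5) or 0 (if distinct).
Sum = 0; so <chi_1, chi_5> = 0 (distinct irreducibles are orthogonal).

Compute term by term over conjugacy classes (|C| * chi_1(C) * conj(chi_5(C))):
  1*(1)*conj(2) + 1*(1)*conj(-2) + 2*(1)*conj(1/2 + sqrt(5)/2) + 2*(1)*conj(-1/2 + sqrt(5)/2) + 2*(1)*conj(1/2 - sqrt(5)/2) + 2*(1)*conj(-sqrt(5)/2 - 1/2) + 5*(1)*conj(0) + 5*(1)*conj(0)
  = (2) + (-2) + (1 + sqrt(5)) + (-1 + sqrt(5)) + (1 - sqrt(5)) + (-sqrt(5) - 1) + (0) + (0)
  = 0.
Dividing by |G| = 20 gives 0/20 = 0, matching the row-orthogonality relation <chi_1, chi_5> = [chi_1 = chi_5].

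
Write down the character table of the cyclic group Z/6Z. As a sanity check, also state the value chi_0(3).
Character table of Z/6Z (irreps indexed chi_0,...,chi_5 with chi_k(m) = zeta_6^(k*m), zeta_6 = exp(2*pi*i/6)):
  irrep \ class  {0} (size 1)  {1} (size 1)    {2} (size 1)    {3} (size 1)  {4} (size 1)    {5} (size 1)  
  chi_0          1             1               1               1             1               1             
  chi_1          1             exp(I*pi/3)     exp(2*I*pi/3)   -1            exp(-2*I*pi/3)  exp(-I*pi/3)  
  chi_2          1             exp(2*I*pi/3)   exp(-2*I*pi/3)  1             exp(2*I*pi/3)   exp(-2*I*pi/3)
  chi_3          1             -1              1               -1            1               -1            
  chi_4          1             exp(-2*I*pi/3)  exp(2*I*pi/3)   1             exp(-2*I*pi/3)  exp(2*I*pi/3) 
  chi_5          1             exp(-I*pi/3)    exp(-2*I*pi/3)  -1            exp(2*I*pi/3)   exp(I*pi/3)   

Spot check: chi_0(3) = zeta_6^(0*3) = zeta_6^0 = 1.

Z/6Z is abelian, so all 6 irreducible complex representations are 1-dimensional. They are given by chi_k(m) = zeta_6^(k*m) for k = 0,...,5. Row orthogonality: sum_m chi_k(m) conj(chi_l(m)) = 6 * [k = l].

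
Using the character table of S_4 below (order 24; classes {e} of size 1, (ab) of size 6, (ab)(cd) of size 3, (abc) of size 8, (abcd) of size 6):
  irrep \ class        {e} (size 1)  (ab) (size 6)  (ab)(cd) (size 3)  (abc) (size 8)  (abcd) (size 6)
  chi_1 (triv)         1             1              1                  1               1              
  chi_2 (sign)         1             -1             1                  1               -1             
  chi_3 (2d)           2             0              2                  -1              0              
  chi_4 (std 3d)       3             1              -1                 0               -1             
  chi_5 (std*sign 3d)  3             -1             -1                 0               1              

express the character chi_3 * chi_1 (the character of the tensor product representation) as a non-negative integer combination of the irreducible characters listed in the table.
chi_3 tensor chi_1 = chi_3 (all other irreducibles have multiplicity 0).

The character of a tensor product is the pointwise product (chi_3 * chi_1)(C) = chi_3(C) * chi_1(C):
  {e}: (2)*(1), (ab): (0)*(1), (ab)(cd): (2)*(1), (abc): (-1)*(1), (abcd): (0)*(1)
so (chi_3 * chi_1) takes values
  {e} -> 2, (ab) -> 0, (ab)(cd) -> 2, (abc) -> -1, (abcd) -> 0.
Now take the inner product of this character with each irreducible chi from the table, <chi_3*chi_1, chi> = (1/24) sum_C |C| (chi_3*chi_1)(C) conj(chi(C)):
  <chi_3*chi_1, chi_1> = (1/24)[1*(2)*conj(1) + 6*(0)*conj(1) + 3*(2)*conj(1) + 8*(-1)*conj(1) + 6*(0)*conj(1)]
      = (1/24)[(2) + (0) + (6) + (-8) + (0)] = 0/24 = 0
  <chi_3*chi_1, chi_2> = (1/24)[1*(2)*conj(1) + 6*(0)*conj(-1) + 3*(2)*conj(1) + 8*(-1)*conj(1) + 6*(0)*conj(-1)]
      = (1/24)[(2) + (0) + (6) + (-8) + (0)] = 0/24 = 0
  <chi_3*chi_1, chi_3> = (1/24)[1*(2)*conj(2) + 6*(0)*conj(0) + 3*(2)*conj(2) + 8*(-1)*conj(-1) + 6*(0)*conj(0)]
      = (1/24)[(4) + (0) + (12) + (8) + (0)] = 24/24 = 1
  <chi_3*chi_1, chi_4> = (1/24)[1*(2)*conj(3) + 6*(0)*conj(1) + 3*(2)*conj(-1) + 8*(-1)*conj(0) + 6*(0)*conj(-1)]
      = (1/24)[(6) + (0) + (-6) + (0) + (0)] = 0/24 = 0
  <chi_3*chi_1, chi_5> = (1/24)[1*(2)*conj(3) + 6*(0)*conj(-1) + 3*(2)*conj(-1) + 8*(-1)*conj(0) + 6*(0)*conj(1)]
      = (1/24)[(6) + (0) + (-6) + (0) + (0)] = 0/24 = 0
Hence the multiplicities are chi_3: 1. Dimension check: dim(chi_3)*dim(chi_1) = 2*1 = 2 and sum (mult * dim) = 1*2 = 2.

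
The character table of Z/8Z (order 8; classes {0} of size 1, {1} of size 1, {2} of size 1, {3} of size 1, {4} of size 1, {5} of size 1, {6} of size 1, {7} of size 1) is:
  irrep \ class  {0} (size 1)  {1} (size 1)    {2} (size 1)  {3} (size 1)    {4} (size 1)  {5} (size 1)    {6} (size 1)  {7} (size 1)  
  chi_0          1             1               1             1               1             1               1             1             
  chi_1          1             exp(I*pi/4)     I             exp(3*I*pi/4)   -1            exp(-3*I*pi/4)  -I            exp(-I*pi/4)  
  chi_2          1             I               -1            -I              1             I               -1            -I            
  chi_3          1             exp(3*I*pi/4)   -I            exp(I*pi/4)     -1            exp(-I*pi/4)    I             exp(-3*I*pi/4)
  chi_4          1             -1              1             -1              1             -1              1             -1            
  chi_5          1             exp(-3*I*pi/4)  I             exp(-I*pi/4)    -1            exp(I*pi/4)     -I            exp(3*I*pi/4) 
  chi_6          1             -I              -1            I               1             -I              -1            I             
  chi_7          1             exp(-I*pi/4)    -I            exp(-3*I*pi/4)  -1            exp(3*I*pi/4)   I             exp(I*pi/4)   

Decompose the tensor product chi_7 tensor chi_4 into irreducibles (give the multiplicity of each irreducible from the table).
chi_7 tensor chi_4 = chi_3 (all other irreducibles have multiplicity 0).

Argument: The character of a tensor product is the pointwise product (chi_7 * chi_4)(C) = chi_7(C) * chi_4(C):
  {0}: (1)*(1), {1}: (exp(-I*pi/4))*(-1), {2}: (-I)*(1), {3}: (exp(-3*I*pi/4))*(-1), {4}: (-1)*(1), {5}: (exp(3*I*pi/4))*(-1), {6}: (I)*(1), {7}: (exp(I*pi/4))*(-1)
so (chi_7 * chi_4) takes values
  {0} -> 1, {1} -> -exp(-I*pi/4), {2} -> -I, {3} -> -exp(-3*I*pi/4), {4} -> -1, {5} -> -exp(3*I*pi/4), {6} -> I, {7} -> -exp(I*pi/4).
Now take the inner product of this character with each irreducible chi from the table, <chi_7*chi_4, chi> = (1/8) sum_C |C| (chi_7*chi_4)(C) conj(chi(C)):
  <chi_7*chi_4, chi_0> = (1/8)[1*(1)*conj(1) + 1*(-exp(-I*pi/4))*conj(1) + 1*(-I)*conj(1) + 1*(-exp(-3*I*pi/4))*conj(1) + 1*(-1)*conj(1) + 1*(-exp(3*I*pi/4))*conj(1) + 1*(I)*conj(1) + 1*(-exp(I*pi/4))*conj(1)]
      = (1/8)[(1) + (-exp(-I*pi/4)) + (-I) + (-exp(-3*I*pi/4)) + (-1) + (-exp(3*I*pi/4)) + (I) + (-exp(I*pi/4))] = 0/8 = 0
  <chi_7*chi_4, chi_1> = (1/8)[1*(1)*conj(1) + 1*(-exp(-I*pi/4))*conj(exp(I*pi/4)) + 1*(-I)*conj(I) + 1*(-exp(-3*I*pi/4))*conj(exp(3*I*pi/4)) + 1*(-1)*conj(-1) + 1*(-exp(3*I*pi/4))*conj(exp(-3*I*pi/4)) + 1*(I)*conj(-I) + 1*(-exp(I*pi/4))*conj(exp(-I*pi/4))]
      = (1/8)[(1) + (I) + (-1) + (-I) + (1) + (I) + (-1) + (-I)] = 0/8 = 0
  <chi_7*chi_4, chi_2> = (1/8)[1*(1)*conj(1) + 1*(-exp(-I*pi/4))*conj(I) + 1*(-I)*conj(-1) + 1*(-exp(-3*I*pi/4))*conj(-I) + 1*(-1)*conj(1) + 1*(-exp(3*I*pi/4))*conj(I) + 1*(I)*conj(-1) + 1*(-exp(I*pi/4))*conj(-I)]
      = (1/8)[(1) + (exp(I*pi/4)) + (I) + (-exp(-I*pi/4)) + (-1) + (exp(-3*I*pi/4)) + (-I) + (-exp(3*I*pi/4))] = 0/8 = 0
  <chi_7*chi_4, chi_3> = (1/8)[1*(1)*conj(1) + 1*(-exp(-I*pi/4))*conj(exp(3*I*pi/4)) + 1*(-I)*conj(-I) + 1*(-exp(-3*I*pi/4))*conj(exp(I*pi/4)) + 1*(-1)*conj(-1) + 1*(-exp(3*I*pi/4))*conj(exp(-I*pi/4)) + 1*(I)*conj(I) + 1*(-exp(I*pi/4))*conj(exp(-3*I*pi/4))]
      = (1/8)[(1) + (1) + (1) + (1) + (1) + (1) + (1) + (1)] = 8/8 = 1
  <chi_7*chi_4, chi_4> = (1/8)[1*(1)*conj(1) + 1*(-exp(-I*pi/4))*conj(-1) + 1*(-I)*conj(1) + 1*(-exp(-3*I*pi/4))*conj(-1) + 1*(-1)*conj(1) + 1*(-exp(3*I*pi/4))*conj(-1) + 1*(I)*conj(1) + 1*(-exp(I*pi/4))*conj(-1)]
      = (1/8)[(1) + (exp(-I*pi/4)) + (-I) + (exp(-3*I*pi/4)) + (-1) + (exp(3*I*pi/4)) + (I) + (exp(I*pi/4))] = 0/8 = 0
  <chi_7*chi_4, chi_5> = (1/8)[1*(1)*conj(1) + 1*(-exp(-I*pi/4))*conj(exp(-3*I*pi/4)) + 1*(-I)*conj(I) + 1*(-exp(-3*I*pi/4))*conj(exp(-I*pi/4)) + 1*(-1)*conj(-1) + 1*(-exp(3*I*pi/4))*conj(exp(I*pi/4)) + 1*(I)*conj(-I) + 1*(-exp(I*pi/4))*conj(exp(3*I*pi/4))]
      = (1/8)[(1) + (-I) + (-1) + (I) + (1) + (-I) + (-1) + (I)] = 0/8 = 0
  <chi_7*chi_4, chi_6> = (1/8)[1*(1)*conj(1) + 1*(-exp(-I*pi/4))*conj(-I) + 1*(-I)*conj(-1) + 1*(-exp(-3*I*pi/4))*conj(I) + 1*(-1)*conj(1) + 1*(-exp(3*I*pi/4))*conj(-I) + 1*(I)*conj(-1) + 1*(-exp(I*pi/4))*conj(I)]
      = (1/8)[(1) + (-exp(I*pi/4)) + (I) + (exp(-I*pi/4)) + (-1) + (-exp(-3*I*pi/4)) + (-I) + (exp(3*I*pi/4))] = 0/8 = 0
  <chi_7*chi_4, chi_7> = (1/8)[1*(1)*conj(1) + 1*(-exp(-I*pi/4))*conj(exp(-I*pi/4)) + 1*(-I)*conj(-I) + 1*(-exp(-3*I*pi/4))*conj(exp(-3*I*pi/4)) + 1*(-1)*conj(-1) + 1*(-exp(3*I*pi/4))*conj(exp(3*I*pi/4)) + 1*(I)*conj(I) + 1*(-exp(I*pi/4))*conj(exp(I*pi/4))]
      = (1/8)[(1) + (-1) + (1) + (-1) + (1) + (-1) + (1) + (-1)] = 0/8 = 0
(Exp terms are combined using exp(i*s)*conj(exp(i*t)) = exp(i*(s-t)), and sums of them are collapsed using the identity that for every m > 1 the m distinct m-th roots of unity sum to 0, e.g. 1 + exp(2*I*pi/3) + exp(-2*I*pi/3) = 0.)
Hence the multiplicities are chi_3: 1. Dimension check: dim(chi_7)*dim(chi_4) = 1*1 = 1 and sum (mult * dim) = 1*1 = 1.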